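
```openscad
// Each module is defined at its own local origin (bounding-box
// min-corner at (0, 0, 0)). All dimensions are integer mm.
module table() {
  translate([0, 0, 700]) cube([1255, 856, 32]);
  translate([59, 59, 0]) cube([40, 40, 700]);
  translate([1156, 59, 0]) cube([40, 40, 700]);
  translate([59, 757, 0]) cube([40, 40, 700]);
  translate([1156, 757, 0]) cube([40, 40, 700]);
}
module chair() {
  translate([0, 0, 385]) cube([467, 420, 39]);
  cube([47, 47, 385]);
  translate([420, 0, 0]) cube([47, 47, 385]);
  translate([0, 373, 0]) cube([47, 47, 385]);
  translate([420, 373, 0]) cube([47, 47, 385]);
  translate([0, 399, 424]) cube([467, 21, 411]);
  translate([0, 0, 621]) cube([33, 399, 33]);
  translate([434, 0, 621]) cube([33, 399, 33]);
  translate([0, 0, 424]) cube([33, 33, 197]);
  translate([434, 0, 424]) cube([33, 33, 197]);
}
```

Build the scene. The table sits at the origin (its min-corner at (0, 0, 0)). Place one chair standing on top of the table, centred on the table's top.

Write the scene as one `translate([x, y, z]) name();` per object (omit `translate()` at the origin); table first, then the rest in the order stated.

table();
translate([394, 218, 732]) chair();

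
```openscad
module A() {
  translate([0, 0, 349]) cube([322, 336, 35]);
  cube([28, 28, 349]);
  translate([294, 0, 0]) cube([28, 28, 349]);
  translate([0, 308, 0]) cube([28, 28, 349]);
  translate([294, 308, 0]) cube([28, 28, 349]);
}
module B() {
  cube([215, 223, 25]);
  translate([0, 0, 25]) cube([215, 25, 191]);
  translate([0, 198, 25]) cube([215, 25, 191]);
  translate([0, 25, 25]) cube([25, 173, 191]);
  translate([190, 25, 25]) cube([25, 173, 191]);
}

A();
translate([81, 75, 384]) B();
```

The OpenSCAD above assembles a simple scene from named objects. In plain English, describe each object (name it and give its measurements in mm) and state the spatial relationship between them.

A is a four-legged stool. The seat is a 322×336×35 mm slab whose top surface is at z = 384 mm; four square legs, each 28×28 mm in cross-section, run from the floor (z = 0) to the underside of the seat, each flush with a corner of the seat.

B is an open-topped rectangular box: outside dimensions 215×223×216 mm, with a uniform wall and base thickness of 25 mm. The base is a full 215×223 slab on the floor; four walls sit on top of the base. The front and back walls (the −y and +y sides) span the full width; the two side walls fit between them.

The open box is on top of the stool.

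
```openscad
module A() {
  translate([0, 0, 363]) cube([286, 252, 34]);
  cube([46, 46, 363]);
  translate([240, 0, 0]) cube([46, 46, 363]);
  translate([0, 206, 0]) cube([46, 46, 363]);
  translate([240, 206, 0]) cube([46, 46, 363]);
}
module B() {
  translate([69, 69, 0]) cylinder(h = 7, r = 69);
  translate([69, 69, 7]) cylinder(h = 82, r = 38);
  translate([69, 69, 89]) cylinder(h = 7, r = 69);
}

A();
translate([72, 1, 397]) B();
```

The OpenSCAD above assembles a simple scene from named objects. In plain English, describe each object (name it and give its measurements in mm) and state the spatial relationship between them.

A is a four-legged stool. The seat is a 286×252×34 mm slab whose top surface is at z = 397 mm; four square legs, each 46×46 mm in cross-section, run from the floor (z = 0) to the underside of the seat, each flush with a corner of the seat.

B is a spool: two coaxial disc flanges of radius 69 mm and thickness 7 mm, joined by a core cylinder of radius 38 mm and height 82 mm. The lower flange rests on z = 0 and the three cylinders share a vertical axis.

The spool is on top of the stool.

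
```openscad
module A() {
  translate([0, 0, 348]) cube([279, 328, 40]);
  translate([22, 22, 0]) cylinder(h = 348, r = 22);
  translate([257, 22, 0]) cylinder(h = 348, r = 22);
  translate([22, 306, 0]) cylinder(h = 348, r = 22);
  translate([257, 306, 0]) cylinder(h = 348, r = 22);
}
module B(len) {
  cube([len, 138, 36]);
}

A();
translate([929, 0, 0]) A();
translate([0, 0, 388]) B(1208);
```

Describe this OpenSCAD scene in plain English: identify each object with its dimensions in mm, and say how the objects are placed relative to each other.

A is a four-legged stool. The seat is 279×328 mm, 40 mm thick, top at z = 388 mm. It stands on four round legs, each 44 mm in diameter, from z = 0 to the seat underside, each leg's axis is inset half a diameter from the nearest pair of seat edges (so the leg's bounding box is flush with the corner).

B is a rectangular beam 1208 mm long (x), 138 mm deep (y), 36 mm thick (z).

The beam spans the tops of two stools placed 650 mm apart, resting at z = 388 mm.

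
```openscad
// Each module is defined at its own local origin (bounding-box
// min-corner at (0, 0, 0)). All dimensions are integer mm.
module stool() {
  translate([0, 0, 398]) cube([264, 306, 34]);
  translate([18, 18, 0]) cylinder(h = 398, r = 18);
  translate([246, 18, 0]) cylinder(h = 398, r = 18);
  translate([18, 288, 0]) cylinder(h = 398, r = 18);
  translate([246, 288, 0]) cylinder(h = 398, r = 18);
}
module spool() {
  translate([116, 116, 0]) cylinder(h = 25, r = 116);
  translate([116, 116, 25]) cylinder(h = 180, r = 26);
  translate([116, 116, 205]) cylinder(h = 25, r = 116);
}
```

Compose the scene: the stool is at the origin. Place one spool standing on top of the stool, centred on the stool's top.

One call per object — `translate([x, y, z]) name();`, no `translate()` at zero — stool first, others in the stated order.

stool();
translate([16, 37, 432]) spool();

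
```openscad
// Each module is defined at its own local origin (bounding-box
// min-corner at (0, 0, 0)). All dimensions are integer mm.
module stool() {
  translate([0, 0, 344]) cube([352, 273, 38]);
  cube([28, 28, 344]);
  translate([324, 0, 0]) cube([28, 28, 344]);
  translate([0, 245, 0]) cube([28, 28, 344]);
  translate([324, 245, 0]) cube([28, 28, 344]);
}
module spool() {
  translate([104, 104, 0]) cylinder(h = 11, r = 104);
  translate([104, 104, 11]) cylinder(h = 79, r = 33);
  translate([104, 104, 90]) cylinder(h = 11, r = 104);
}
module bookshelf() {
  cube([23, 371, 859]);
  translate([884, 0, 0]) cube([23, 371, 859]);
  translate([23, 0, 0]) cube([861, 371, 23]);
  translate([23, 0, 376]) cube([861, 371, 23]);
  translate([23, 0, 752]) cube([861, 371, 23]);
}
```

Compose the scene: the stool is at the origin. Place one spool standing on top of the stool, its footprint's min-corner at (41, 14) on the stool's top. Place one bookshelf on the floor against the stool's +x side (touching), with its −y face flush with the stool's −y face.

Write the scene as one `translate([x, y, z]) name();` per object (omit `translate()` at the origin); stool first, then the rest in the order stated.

stool();
translate([41, 14, 382]) spool();
translate([352, 0, 0]) bookshelf();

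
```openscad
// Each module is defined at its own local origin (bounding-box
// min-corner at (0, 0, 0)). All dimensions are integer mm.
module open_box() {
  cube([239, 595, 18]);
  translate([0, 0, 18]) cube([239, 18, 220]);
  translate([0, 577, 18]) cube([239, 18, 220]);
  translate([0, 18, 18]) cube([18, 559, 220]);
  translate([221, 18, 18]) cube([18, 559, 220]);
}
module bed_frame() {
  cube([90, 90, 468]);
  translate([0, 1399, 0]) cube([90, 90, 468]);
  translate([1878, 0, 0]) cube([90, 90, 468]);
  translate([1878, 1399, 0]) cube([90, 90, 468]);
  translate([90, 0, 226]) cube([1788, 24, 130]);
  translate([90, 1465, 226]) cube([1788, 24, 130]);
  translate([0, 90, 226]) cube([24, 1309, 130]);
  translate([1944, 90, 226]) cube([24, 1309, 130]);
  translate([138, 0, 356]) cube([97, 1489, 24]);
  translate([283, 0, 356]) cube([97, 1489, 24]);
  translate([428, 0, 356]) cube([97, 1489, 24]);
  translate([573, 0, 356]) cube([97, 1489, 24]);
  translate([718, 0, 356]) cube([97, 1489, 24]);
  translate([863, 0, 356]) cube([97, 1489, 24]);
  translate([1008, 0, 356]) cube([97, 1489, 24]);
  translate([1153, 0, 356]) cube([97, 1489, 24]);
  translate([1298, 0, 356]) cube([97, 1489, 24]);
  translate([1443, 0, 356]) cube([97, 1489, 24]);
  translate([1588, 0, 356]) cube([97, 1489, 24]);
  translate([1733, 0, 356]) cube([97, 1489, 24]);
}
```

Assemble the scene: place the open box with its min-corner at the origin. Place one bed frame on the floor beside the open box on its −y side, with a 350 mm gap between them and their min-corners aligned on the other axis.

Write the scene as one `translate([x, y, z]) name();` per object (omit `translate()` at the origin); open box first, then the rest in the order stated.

open_box();
translate([0, -1839, 0]) bed_frame();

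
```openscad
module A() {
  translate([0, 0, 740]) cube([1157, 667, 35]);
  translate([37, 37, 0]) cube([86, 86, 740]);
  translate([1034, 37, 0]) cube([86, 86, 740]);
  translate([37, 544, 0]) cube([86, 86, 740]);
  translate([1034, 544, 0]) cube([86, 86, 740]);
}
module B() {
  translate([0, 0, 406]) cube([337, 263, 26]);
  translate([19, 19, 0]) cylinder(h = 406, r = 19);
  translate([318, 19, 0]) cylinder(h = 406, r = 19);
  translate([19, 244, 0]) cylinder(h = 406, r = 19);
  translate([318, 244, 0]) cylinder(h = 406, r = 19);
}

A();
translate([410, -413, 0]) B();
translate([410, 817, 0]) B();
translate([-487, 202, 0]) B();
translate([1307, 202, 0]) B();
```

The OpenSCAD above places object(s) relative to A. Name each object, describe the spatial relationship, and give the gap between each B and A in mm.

Each stool's nearest face is 150 mm from the table's bounding box.

A is a table. B is a stool. Four stools sit around the table at the −y, +y, −x, +x sides. The gap between each stool and the table is 150 mm.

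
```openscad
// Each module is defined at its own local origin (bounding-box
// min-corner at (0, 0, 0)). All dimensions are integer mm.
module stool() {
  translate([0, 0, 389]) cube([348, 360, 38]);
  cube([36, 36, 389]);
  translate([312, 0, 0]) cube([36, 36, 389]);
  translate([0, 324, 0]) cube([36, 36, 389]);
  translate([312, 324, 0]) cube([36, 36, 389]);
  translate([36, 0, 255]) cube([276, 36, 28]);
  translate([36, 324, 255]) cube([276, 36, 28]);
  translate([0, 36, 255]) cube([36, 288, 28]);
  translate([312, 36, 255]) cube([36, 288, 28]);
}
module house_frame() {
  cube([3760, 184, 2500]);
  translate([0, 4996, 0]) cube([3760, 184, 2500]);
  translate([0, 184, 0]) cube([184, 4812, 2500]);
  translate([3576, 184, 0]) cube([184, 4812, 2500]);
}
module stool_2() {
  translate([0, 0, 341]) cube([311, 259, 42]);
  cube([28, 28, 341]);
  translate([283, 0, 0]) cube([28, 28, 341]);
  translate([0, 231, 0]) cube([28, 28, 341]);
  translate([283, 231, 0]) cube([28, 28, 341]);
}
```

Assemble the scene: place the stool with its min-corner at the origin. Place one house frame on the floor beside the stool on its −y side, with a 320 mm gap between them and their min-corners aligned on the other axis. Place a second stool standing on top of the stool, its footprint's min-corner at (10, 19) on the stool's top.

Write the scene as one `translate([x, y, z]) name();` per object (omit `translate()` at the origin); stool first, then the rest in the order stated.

stool();
translate([0, -5500, 0]) house_frame();
translate([10, 19, 427]) stool_2();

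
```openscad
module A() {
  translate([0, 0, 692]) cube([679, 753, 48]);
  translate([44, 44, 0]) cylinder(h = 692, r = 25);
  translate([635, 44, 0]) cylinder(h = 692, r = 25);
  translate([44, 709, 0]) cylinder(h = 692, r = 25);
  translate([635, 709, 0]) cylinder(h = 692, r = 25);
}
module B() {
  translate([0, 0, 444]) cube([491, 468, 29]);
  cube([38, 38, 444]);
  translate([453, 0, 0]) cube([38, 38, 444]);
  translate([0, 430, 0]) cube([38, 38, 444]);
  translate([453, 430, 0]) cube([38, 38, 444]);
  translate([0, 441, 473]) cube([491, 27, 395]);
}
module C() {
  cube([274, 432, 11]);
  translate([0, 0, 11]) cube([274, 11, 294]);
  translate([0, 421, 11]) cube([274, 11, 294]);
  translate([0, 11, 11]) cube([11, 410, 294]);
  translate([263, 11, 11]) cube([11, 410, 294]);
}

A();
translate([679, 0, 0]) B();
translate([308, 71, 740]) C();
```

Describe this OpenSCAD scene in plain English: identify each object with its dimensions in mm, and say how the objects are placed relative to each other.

A is a rectangular dining table. The top is 679×753×48 mm with its upper surface at z = 740 mm. It stands on four round legs of 50 mm diameter, each leg's bounding box inset 19 mm from the nearest pair of top edges, running from the floor to the underside of the top.

B is a chair: 491×468 mm seat, 29 mm thick, top at z = 473 mm, on four 38 mm square corner legs flush with the seat edges. A 27 mm thick backrest slab spans the full seat width, extending 395 mm above the seat top, its back face flush with the seat's +y edge.

C is an open-topped rectangular box: outside dimensions 274×432×305 mm, with a uniform wall and base thickness of 11 mm. The base is a full 274×432 slab on the floor; four walls sit on top of the base. The front and back walls (the −y and +y sides) span the full width; the two side walls fit between them.

The chair is against the table's +x side, with their −y faces flush. The open box is on top of the table.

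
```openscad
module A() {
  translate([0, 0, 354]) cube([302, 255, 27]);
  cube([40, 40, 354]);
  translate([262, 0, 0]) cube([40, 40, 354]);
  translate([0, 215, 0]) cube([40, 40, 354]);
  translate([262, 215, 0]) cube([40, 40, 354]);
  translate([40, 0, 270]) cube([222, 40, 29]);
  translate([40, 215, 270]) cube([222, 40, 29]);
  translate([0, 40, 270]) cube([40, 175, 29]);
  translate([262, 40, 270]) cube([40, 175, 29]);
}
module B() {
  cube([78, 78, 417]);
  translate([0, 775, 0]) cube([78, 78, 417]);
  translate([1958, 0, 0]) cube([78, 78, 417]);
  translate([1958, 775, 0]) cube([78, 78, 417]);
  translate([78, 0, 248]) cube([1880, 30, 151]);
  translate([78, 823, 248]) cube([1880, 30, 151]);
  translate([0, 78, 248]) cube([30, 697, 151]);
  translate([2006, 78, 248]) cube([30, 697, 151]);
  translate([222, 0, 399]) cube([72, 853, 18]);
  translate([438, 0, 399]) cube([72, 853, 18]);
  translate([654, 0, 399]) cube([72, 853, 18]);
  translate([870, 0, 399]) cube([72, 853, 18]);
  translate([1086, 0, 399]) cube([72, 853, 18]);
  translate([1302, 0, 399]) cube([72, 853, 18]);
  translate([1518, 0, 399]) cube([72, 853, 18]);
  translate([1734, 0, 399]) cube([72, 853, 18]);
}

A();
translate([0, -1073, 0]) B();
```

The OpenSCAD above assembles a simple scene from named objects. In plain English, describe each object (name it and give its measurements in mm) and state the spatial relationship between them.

A is a four-legged stool. The seat is 302×255 mm, 27 mm thick, top at z = 381 mm. It stands on four square legs, each 40×40 mm in cross-section, from z = 0 to the seat underside, each flush with a corner of the seat. Four stretchers, 40 mm wide and 29 mm tall, connect adjacent legs with their undersides at z = 270 mm, each running between the inner faces of the legs it joins and aligned with the legs' outer faces on the other axis.

B is a bed frame 2036 mm long (x) by 853 mm wide (y). Four 78×78 mm corner posts, 417 mm tall, at the corners of the footprint. Four rails of 30 mm thickness and 151 mm height run between adjacent posts with their undersides at z = 248 mm, their outer faces flush with the outside of the frame (the two x-running rails run between the posts' inner faces; the two y-running rails run between the posts' inner faces). 8 slats, each 72 mm wide (x) and 18 mm thick, lie across the top of the two x-running rails, running the full 853 mm width of the frame in y; the slats are evenly spaced along x between the inner faces of the end posts with equal gaps (rounded down to the nearest mm) at the −x end and between each pair — any rounding remainder accumulates at the +x end.

The bed frame is on the floor beside the stool on its −y side.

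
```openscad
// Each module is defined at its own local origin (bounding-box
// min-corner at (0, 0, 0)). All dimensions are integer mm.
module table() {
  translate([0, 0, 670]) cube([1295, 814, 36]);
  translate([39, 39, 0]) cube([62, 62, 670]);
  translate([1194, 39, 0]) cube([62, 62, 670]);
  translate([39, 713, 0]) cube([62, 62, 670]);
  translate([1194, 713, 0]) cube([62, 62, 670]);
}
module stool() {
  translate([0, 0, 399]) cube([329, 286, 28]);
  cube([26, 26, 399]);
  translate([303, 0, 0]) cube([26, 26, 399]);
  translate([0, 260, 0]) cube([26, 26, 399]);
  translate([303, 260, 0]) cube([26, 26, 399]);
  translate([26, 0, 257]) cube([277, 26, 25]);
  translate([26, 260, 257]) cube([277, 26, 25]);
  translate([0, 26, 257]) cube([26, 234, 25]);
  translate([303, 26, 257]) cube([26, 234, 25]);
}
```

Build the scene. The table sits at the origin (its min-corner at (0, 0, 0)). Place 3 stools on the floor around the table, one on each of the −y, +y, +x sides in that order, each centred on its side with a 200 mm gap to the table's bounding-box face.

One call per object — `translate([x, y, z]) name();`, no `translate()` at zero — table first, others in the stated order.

table();
translate([483, -486, 0]) stool();
translate([483, 1014, 0]) stool();
translate([1495, 264, 0]) stool();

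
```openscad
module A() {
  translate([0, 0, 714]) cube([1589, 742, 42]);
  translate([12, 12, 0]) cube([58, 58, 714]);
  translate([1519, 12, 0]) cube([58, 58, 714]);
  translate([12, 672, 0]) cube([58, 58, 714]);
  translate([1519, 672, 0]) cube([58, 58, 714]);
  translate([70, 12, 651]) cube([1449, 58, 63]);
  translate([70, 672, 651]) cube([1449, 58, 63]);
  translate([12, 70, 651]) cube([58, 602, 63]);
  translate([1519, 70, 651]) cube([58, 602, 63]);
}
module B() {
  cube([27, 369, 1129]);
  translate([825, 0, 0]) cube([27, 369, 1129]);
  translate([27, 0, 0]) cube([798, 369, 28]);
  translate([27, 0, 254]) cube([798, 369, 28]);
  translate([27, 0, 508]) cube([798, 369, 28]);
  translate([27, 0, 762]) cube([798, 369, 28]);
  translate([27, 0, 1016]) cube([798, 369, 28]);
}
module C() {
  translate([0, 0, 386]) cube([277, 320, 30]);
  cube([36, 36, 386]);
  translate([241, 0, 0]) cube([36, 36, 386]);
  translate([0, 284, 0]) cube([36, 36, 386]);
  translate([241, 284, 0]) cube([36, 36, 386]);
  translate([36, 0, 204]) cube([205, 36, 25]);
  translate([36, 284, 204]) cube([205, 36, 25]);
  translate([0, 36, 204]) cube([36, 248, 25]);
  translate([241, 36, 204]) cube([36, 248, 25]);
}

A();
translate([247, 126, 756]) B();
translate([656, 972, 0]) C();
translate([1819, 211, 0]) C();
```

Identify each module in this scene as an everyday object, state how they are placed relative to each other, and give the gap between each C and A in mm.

A is a table. B is a bookshelf. C is a stool. The bookshelf is on top of the table. Two stools sit around the table at the +y, +x sides. The gap between each stool and the table is 230 mm.

Each stool's nearest face is 230 mm from the table's bounding box.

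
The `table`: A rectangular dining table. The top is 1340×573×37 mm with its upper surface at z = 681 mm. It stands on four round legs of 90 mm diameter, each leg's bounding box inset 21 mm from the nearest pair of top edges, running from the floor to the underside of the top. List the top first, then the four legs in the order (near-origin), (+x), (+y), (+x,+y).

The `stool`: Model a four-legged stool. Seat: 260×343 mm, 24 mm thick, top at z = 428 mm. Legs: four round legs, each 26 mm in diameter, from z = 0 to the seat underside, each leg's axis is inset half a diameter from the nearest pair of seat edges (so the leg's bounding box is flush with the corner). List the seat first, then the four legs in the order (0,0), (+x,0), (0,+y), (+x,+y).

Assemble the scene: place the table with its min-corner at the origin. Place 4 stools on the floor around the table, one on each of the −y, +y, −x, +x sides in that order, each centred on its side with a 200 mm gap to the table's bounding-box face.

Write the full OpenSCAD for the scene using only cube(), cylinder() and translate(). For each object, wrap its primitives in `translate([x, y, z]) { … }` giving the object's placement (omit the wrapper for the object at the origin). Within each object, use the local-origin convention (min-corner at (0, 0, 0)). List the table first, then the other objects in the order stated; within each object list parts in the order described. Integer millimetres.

translate([0, 0, 644]) cube([1340, 573, 37]);
translate([66, 66, 0]) cylinder(h = 644, r = 45);
translate([1274, 66, 0]) cylinder(h = 644, r = 45);
translate([66, 507, 0]) cylinder(h = 644, r = 45);
translate([1274, 507, 0]) cylinder(h = 644, r = 45);
translate([540, -543, 0]) {
  translate([0, 0, 404]) cube([260, 343, 24]);
  translate([13, 13, 0]) cylinder(h = 404, r = 13);
  translate([247, 13, 0]) cylinder(h = 404, r = 13);
  translate([13, 330, 0]) cylinder(h = 404, r = 13);
  translate([247, 330, 0]) cylinder(h = 404, r = 13);
}
translate([540, 773, 0]) {
  translate([0, 0, 404]) cube([260, 343, 24]);
  translate([13, 13, 0]) cylinder(h = 404, r = 13);
  translate([247, 13, 0]) cylinder(h = 404, r = 13);
  translate([13, 330, 0]) cylinder(h = 404, r = 13);
  translate([247, 330, 0]) cylinder(h = 404, r = 13);
}
translate([-460, 115, 0]) {
  translate([0, 0, 404]) cube([260, 343, 24]);
  translate([13, 13, 0]) cylinder(h = 404, r = 13);
  translate([247, 13, 0]) cylinder(h = 404, r = 13);
  translate([13, 330, 0]) cylinder(h = 404, r = 13);
  translate([247, 330, 0]) cylinder(h = 404, r = 13);
}
translate([1540, 115, 0]) {
  translate([0, 0, 404]) cube([260, 343, 24]);
  translate([13, 13, 0]) cylinder(h = 404, r = 13);
  translate([247, 13, 0]) cylinder(h = 404, r = 13);
  translate([13, 330, 0]) cylinder(h = 404, r = 13);
  translate([247, 330, 0]) cylinder(h = 404, r = 13);
}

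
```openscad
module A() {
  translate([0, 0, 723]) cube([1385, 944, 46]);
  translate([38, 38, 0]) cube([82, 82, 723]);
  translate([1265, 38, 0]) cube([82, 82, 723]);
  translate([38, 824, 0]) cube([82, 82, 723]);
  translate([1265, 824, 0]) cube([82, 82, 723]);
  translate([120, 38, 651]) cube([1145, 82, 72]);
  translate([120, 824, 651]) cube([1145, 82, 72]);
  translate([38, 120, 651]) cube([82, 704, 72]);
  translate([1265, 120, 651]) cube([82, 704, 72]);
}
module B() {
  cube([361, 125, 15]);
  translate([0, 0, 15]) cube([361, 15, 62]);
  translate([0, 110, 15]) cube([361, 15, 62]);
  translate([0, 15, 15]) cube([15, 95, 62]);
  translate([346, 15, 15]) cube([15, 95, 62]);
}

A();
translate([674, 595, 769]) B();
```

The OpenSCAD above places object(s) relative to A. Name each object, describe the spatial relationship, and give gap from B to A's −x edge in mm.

A is a table. B is an open box. The open box is on top of the table. The gap from the open box to the table's −x edge is 674 mm.

The open box's min-x is at 674; the table's min-x is 0; gap = 674 mm.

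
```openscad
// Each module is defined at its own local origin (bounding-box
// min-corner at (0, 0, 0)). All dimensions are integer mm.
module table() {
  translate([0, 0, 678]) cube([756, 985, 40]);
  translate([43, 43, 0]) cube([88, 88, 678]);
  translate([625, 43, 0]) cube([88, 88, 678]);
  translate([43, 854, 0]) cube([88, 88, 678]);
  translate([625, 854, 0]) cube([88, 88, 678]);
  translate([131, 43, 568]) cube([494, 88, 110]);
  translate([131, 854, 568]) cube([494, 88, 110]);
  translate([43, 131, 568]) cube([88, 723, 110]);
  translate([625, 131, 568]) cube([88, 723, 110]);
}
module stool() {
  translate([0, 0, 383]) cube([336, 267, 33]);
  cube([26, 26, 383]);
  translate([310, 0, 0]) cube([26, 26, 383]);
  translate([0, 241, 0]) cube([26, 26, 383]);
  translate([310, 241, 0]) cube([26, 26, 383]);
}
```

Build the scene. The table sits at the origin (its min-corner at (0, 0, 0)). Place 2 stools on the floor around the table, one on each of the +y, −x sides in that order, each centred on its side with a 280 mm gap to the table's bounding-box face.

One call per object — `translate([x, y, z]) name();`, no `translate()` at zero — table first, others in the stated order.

table();
translate([210, 1265, 0]) stool();
translate([-616, 359, 0]) stool();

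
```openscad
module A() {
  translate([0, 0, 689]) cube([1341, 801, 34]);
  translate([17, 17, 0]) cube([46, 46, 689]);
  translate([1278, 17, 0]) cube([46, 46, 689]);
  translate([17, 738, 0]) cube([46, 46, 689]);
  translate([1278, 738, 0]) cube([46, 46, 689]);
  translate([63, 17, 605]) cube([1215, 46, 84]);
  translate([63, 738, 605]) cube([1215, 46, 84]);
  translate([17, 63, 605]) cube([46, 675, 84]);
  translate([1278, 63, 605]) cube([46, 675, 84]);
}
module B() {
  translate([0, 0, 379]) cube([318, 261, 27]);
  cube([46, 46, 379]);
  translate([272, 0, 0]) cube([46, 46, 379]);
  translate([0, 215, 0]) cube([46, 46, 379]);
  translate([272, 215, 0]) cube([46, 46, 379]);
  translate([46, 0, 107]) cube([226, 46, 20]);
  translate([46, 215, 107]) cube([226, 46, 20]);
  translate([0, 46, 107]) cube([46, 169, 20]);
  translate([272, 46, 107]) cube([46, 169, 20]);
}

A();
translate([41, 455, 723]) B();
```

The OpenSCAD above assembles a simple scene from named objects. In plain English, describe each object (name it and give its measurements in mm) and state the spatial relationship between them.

A is a table with a 1341×801 mm rectangular top, 34 mm thick, top surface at z = 723 mm, supported by four 46×46 mm square legs, each inset 17 mm from the nearest pair of top edges, running from the floor. Four apron rails, 46 mm thick and 84 mm tall, run between adjacent legs with their top edges flush with the underside of the top and their outer faces flush with the legs' outer faces.

B is a four-legged stool. The seat is a 318×261×27 mm slab whose top surface is at z = 406 mm; four square legs, each 46×46 mm in cross-section, run from the floor (z = 0) to the underside of the seat, each flush with a corner of the seat. Four stretchers, 46 mm wide and 20 mm tall, connect adjacent legs with their undersides at z = 107 mm, each running between the inner faces of the legs it joins and aligned with the legs' outer faces on the other axis.

The stool is on top of the table.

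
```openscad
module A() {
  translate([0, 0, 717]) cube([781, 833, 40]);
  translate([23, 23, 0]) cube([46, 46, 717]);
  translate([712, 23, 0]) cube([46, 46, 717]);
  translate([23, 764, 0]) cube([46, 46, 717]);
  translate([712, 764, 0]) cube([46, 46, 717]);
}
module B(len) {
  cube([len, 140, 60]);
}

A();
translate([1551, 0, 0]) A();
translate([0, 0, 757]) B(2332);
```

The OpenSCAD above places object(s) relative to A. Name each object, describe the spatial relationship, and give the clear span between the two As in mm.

Second table starts at x = 1551; first ends at x = 781; clear span = 1551 − 781 = 770 mm.

A is a table. B is a beam. A beam spans the tops of two tables. The clear span between the two tables is 770 mm.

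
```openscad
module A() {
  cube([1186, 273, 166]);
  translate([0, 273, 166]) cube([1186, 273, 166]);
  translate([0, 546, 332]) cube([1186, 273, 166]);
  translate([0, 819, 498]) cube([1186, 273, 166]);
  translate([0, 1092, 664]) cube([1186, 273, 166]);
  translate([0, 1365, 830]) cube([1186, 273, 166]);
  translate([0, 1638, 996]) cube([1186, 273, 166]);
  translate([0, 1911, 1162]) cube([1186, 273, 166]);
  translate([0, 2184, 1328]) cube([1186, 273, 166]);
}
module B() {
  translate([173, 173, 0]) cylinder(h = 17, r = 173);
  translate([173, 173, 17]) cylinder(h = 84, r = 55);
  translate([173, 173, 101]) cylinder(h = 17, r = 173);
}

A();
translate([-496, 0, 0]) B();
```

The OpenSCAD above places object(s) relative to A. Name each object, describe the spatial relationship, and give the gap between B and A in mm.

The spool's nearest face is 150 mm from the staircase's −x face.

A is a staircase. B is a spool. The spool is on the floor beside the staircase on its −x side. The gap between the spool and the staircase is 150 mm.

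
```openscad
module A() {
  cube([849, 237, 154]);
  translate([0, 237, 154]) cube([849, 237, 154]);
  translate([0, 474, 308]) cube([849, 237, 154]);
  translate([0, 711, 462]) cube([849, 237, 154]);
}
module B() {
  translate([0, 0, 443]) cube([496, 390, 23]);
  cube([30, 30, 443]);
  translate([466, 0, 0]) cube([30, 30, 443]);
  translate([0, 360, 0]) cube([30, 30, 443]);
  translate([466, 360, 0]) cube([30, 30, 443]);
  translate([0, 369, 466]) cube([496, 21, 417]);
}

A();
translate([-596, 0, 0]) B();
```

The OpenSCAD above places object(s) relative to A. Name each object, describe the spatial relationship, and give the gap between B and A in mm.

A is a staircase. B is a chair. The chair is on the floor beside the staircase on its −x side. The gap between the chair and the staircase is 100 mm.

The chair's nearest face is 100 mm from the staircase's −x face.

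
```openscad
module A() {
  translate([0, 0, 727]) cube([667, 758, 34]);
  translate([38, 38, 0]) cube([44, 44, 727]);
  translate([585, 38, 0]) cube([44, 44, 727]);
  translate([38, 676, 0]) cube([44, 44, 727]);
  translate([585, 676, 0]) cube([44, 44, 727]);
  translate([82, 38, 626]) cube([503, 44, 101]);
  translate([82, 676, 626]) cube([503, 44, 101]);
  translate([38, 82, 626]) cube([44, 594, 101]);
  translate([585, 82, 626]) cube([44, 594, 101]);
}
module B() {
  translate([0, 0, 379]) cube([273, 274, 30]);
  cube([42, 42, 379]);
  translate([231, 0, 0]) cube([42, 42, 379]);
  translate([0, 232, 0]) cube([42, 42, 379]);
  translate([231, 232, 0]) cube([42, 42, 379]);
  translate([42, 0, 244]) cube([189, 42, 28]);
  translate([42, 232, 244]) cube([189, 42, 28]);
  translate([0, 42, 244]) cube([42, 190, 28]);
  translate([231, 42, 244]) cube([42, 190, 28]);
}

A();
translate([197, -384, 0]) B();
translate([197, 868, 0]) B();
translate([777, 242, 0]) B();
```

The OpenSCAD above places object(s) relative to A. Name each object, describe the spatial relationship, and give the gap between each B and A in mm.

A is a table. B is a stool. Three stools sit around the table at the −y, +y, +x sides. The gap between each stool and the table is 110 mm.

Each stool's nearest face is 110 mm from the table's bounding box.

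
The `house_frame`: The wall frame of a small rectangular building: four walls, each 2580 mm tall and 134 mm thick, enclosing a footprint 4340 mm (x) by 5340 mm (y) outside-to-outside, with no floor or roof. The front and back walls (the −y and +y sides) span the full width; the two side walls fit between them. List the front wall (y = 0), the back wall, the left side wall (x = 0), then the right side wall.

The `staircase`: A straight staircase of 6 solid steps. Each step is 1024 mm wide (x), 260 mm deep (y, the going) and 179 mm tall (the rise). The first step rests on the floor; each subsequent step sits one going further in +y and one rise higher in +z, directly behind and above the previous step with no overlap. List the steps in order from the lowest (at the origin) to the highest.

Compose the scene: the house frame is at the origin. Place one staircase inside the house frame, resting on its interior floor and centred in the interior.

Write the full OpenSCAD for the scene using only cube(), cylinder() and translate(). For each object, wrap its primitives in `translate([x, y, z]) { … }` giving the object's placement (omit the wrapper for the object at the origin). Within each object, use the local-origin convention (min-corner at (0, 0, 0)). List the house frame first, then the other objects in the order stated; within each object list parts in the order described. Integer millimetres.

cube([4340, 134, 2580]);
translate([0, 5206, 0]) cube([4340, 134, 2580]);
translate([0, 134, 0]) cube([134, 5072, 2580]);
translate([4206, 134, 0]) cube([134, 5072, 2580]);
translate([1658, 1890, 0]) {
  cube([1024, 260, 179]);
  translate([0, 260, 179]) cube([1024, 260, 179]);
  translate([0, 520, 358]) cube([1024, 260, 179]);
  translate([0, 780, 537]) cube([1024, 260, 179]);
  translate([0, 1040, 716]) cube([1024, 260, 179]);
  translate([0, 1300, 895]) cube([1024, 260, 179]);
}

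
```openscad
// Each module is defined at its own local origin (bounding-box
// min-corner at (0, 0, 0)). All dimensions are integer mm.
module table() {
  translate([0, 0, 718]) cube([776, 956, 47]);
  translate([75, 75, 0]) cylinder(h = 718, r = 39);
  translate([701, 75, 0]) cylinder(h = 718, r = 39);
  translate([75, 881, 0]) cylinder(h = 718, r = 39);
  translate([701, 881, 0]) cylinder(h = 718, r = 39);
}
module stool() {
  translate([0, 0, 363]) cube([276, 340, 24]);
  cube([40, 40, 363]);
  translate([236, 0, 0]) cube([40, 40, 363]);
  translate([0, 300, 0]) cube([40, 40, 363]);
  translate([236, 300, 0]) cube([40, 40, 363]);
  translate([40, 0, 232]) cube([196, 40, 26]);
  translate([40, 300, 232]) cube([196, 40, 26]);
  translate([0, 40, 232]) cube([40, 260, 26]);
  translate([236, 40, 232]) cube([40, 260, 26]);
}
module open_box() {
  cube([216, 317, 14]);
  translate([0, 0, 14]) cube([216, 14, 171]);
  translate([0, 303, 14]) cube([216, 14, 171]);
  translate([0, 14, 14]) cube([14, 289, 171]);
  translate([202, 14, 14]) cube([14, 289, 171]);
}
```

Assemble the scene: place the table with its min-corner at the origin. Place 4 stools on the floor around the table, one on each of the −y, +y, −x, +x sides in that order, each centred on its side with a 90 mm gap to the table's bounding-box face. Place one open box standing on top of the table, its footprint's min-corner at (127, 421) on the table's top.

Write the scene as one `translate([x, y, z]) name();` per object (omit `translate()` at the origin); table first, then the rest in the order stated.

table();
translate([250, -430, 0]) stool();
translate([250, 1046, 0]) stool();
translate([-366, 308, 0]) stool();
translate([866, 308, 0]) stool();
translate([127, 421, 765]) open_box();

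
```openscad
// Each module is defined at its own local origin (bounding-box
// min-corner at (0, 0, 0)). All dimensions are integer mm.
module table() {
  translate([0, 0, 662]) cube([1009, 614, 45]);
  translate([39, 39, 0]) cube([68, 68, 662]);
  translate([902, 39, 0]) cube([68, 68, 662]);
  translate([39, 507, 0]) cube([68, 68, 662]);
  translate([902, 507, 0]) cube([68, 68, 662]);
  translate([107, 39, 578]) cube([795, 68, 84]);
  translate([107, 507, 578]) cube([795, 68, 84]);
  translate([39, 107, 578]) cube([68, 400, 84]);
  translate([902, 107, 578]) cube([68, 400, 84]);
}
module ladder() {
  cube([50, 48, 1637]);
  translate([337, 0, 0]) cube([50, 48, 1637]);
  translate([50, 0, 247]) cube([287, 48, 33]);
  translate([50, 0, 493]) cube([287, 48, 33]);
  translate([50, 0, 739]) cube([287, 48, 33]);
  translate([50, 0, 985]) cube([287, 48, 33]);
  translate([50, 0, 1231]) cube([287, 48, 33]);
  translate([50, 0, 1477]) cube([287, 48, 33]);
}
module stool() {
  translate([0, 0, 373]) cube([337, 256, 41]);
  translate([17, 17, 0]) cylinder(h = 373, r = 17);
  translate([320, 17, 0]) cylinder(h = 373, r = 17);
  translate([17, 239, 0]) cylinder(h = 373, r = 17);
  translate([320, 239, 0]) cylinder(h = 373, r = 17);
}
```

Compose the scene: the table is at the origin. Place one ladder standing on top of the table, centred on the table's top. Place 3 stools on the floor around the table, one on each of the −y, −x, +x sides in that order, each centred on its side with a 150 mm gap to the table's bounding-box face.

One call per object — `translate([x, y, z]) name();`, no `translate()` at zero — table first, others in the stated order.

table();
translate([311, 283, 707]) ladder();
translate([336, -406, 0]) stool();
translate([-487, 179, 0]) stool();
translate([1159, 179, 0]) stool();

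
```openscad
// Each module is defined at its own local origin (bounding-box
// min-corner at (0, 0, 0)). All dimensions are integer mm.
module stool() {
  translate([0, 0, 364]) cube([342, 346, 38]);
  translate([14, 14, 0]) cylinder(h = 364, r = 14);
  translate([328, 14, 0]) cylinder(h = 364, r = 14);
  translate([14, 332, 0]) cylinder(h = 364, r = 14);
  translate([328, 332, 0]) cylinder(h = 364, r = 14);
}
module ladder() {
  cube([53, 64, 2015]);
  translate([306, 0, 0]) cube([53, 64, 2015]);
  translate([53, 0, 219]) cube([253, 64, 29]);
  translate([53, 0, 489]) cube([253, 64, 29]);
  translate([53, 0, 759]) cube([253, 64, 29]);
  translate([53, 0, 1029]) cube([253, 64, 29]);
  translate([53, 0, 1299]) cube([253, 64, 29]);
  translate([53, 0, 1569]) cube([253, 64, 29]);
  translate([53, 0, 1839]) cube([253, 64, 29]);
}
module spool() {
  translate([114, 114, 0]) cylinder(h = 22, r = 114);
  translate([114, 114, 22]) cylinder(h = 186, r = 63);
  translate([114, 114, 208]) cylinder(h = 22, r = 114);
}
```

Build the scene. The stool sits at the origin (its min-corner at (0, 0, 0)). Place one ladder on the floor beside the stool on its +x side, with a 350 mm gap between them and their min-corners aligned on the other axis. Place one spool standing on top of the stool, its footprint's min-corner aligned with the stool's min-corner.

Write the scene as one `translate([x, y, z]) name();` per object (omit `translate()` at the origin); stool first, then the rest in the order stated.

stool();
translate([692, 0, 0]) ladder();
translate([0, 0, 402]) spool();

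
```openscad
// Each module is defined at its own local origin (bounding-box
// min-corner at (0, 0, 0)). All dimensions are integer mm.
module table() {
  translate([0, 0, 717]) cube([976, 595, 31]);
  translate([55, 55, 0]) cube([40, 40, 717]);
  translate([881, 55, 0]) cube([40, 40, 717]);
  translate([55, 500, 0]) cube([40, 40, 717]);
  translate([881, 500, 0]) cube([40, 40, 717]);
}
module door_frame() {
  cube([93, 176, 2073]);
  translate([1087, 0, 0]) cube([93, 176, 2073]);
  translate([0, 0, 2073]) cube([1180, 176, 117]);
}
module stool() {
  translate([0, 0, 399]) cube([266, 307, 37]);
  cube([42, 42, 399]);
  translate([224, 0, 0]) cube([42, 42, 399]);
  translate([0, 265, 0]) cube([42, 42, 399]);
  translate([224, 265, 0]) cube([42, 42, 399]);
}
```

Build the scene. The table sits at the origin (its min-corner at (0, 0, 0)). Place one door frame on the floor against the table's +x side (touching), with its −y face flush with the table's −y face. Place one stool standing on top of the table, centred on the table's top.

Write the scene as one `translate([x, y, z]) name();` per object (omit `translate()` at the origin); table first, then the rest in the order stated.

table();
translate([976, 0, 0]) door_frame();
translate([355, 144, 748]) stool();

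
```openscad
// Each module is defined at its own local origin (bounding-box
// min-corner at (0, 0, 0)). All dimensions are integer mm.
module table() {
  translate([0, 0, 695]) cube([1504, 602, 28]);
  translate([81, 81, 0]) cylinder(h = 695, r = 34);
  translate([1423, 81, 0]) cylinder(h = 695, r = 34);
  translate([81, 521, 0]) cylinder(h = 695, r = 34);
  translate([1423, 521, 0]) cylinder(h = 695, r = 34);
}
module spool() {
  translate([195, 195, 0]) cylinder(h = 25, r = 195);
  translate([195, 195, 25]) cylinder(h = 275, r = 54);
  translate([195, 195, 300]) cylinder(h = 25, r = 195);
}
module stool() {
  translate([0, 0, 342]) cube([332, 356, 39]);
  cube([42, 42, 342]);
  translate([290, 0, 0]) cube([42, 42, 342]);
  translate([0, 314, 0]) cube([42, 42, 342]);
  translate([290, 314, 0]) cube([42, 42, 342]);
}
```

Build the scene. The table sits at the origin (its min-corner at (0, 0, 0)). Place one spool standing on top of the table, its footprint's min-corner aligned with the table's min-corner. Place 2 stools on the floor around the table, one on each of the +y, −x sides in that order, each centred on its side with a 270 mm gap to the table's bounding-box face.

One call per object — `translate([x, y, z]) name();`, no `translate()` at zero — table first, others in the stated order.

table();
translate([0, 0, 723]) spool();
translate([586, 872, 0]) stool();
translate([-602, 123, 0]) stool();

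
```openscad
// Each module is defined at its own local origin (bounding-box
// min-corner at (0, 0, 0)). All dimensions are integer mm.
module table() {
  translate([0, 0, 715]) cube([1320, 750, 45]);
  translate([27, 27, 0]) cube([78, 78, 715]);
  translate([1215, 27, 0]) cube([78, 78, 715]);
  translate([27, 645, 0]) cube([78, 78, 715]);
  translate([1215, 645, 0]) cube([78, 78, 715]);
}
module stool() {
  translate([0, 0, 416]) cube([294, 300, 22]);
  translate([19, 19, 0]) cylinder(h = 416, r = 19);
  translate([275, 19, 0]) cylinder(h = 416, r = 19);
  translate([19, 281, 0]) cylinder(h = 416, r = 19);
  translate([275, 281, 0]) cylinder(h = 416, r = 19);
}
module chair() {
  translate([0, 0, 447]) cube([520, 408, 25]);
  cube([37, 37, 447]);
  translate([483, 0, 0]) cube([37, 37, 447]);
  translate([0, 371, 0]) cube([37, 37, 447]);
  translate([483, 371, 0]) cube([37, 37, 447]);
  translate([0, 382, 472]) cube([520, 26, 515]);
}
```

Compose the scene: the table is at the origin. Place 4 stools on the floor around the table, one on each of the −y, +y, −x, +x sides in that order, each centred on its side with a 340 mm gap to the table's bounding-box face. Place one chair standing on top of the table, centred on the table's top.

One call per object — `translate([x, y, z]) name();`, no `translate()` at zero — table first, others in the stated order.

table();
translate([513, -640, 0]) stool();
translate([513, 1090, 0]) stool();
translate([-634, 225, 0]) stool();
translate([1660, 225, 0]) stool();
translate([400, 171, 760]) chair();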